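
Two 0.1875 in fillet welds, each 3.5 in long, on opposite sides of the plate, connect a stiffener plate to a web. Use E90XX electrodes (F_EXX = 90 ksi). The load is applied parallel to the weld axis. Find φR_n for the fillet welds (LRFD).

φR_n ≈ 37.6 kips

Effective throat t_e = 0.707 × 0.1875 = 0.1326 in.
Total length L = 7 in; A_we = 0.1326 × 7 = 0.9279 in².
F_nw = 0.6 F_EXX = 0.6 × 90 = 54 ksi.
φR_n = 0.75 × 54 × 0.9279 = 37.58 kips.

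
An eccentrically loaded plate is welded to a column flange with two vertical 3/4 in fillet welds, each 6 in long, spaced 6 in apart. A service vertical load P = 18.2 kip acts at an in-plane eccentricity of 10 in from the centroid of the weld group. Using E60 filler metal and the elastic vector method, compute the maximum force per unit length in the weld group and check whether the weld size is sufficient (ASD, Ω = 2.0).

E60XX → F_EXX = 60 ksi.
Total weld length L_w = 12 in. Treat welds as unit-width lines.
Polar moment about centroid: J = 2[d³/12 + d(b/2)²] = 2[6³/12 + 6×3²] = 144 in³.
Direct shear f_v = P/L_w = 18.2 / 12 = 1.517 kip/in (vertical).
Torsion M = P·e = 18.2 × 10 = 182 kip·in.
Critical point at (x, y) = (3, 3) from centroid. f_tx = M·y/J = 3.792 kip/in; f_ty = M·x/J = 3.792 kip/in.
Resultant f_max = √[f_tx² + (f_v + f_ty)²] = √[3.792² + (1.517 + 3.792)²] = 6.523 kip/in.
Capacity per unit length: r_n/Ω = (1/2.0) × 0.6 × 60 × (0.707 × 0.75) = 9.544 kip/in.
6.523 ≤ 9.544 → adequate.

f_max ≈ 6.52 kip/in; adequate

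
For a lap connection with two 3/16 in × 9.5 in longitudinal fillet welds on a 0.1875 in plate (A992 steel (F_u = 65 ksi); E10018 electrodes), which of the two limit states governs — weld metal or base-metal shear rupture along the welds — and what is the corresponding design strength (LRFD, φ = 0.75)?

E100XX → F_EXX = 100 ksi.
t_e = 0.707 × 0.1875 = 0.1326 in; L = 19 in.
Weld metal: φR_n = 0.75 × 0.6 × 100 × 0.1326 × 19 = 113.3 kip.
Base metal (shear rupture): φR_n = 0.75 × 0.6 × 65 × 0.1875 × 19 = 104.2 kip.
Governing: base-metal shear rupture.

φR_n ≈ 104 kip (base-metal shear rupture governs)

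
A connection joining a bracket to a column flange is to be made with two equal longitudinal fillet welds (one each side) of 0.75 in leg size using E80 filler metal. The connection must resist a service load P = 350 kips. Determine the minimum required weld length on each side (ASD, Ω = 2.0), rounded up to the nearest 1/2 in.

E80XX → F_EXX = 80 ksi.
Throat t_e = 0.707 × 0.75 = 0.5302 in.
r_n/Ω = (0.6 × 80 × 0.5302) / 2.0 = 12.73 kip/in.
L_req = P / (r_n/Ω) = 350 / 12.73 = 27.5 in total.
Per side: 27.5 / 2 = 13.75 in.
Round up → use L = 14 in on each side.

L = 14 in on each side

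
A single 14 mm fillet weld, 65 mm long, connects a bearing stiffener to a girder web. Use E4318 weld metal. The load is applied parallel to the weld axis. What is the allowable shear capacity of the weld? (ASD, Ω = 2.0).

E43XX → F_EXX = 430 MPa.
Effective throat t_e = 0.707 × 14 = 9.898 mm.
Total length L = 65 mm; A_we = 9.898 × 65 = 643.4 mm².
F_nw = 0.6 F_EXX = 0.6 × 430 = 258 MPa.
R_n = 258 × 643.4 × 10⁻³ = 166 kN; R_n/Ω = 166/2.0 = 82.99 kN.

R_n/Ω ≈ 83 kN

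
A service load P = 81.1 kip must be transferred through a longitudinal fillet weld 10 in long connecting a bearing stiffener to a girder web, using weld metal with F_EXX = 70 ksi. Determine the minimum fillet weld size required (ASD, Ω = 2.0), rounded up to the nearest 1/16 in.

Total weld length L = 10 in.
Required throat t_e = P × Ω / (0.6 F_EXX × L) = 81.1 × 2.0 / (0.6 × 70 × 10) = 0.3862 in.
Required leg w = t_e / 0.707 = 0.5462 in → use 9/16 in.

w = 9/16 in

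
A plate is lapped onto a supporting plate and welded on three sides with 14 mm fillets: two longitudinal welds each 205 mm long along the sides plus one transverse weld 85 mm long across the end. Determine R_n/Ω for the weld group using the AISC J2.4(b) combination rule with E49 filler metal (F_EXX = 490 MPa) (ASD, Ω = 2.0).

R_n/Ω ≈ 720 kN

t_e = 0.707 × 14 = 9.898 mm.
R_nwl = 0.6 × 490 × 9.898 × 410 × 10⁻³ = 1193 kN (longitudinal, 2 welds).
R_nwt = 0.6 × 490 × 9.898 × 85 × 10⁻³ = 247.4 kN (transverse, base value).
(i) R_nwl + R_nwt = 1440 kN; (ii) 0.85 R_nwl + 1.5 R_nwt = 1385 kN.
R_n = max = 1440 kN [governs: (i)]; R_n/Ω = 720.2 kN.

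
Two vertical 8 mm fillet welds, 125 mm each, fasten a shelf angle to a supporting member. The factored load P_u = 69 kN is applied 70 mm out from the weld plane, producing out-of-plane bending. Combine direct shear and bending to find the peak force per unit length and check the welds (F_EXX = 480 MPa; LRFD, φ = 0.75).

f_max ≈ 968 N/mm; adequate

L_w = 2 × 125 = 250 mm; section modulus (unit throat) S = 2 × L²/6 = 5208 mm².
Direct shear f_v = P/L_w = 69×10³/250 = 276 N/mm.
Moment M = P × e = 69×10³ × 70 = 4830000 N·mm; bending f_b = M/S = 927.4 N/mm.
f_max = √(f_v² + f_b²) = √(276² + 927.4²) = 967.6 N/mm.
φr_n = 0.75 × 0.6 × 480 × (0.707 × 8) = 1222 N/mm → adequate.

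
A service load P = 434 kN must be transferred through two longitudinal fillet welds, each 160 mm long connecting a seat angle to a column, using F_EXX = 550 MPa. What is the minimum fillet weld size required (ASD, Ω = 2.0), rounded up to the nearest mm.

w = 12 mm

Total weld length L = 320 mm.
Required throat t_e = P × Ω / (0.6 F_EXX × L) = 434 × 2.0 / (0.6 × 550 × 320 × 10⁻³) = 8.22 mm.
Required leg w = t_e / 0.707 = 11.63 mm → use 12 mm.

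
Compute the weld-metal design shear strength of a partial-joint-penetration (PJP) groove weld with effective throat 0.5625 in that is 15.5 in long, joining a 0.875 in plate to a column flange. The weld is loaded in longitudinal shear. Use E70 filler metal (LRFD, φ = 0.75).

φR_n ≈ 275 kip

E70XX → F_EXX = 70 ksi.
Effective throat (given) t_e = 0.5625 in.
A_we = 0.5625 × 15.5 = 8.719 in².
F_nw = 0.6 F_EXX = 42 ksi.
φR_n = 0.75 × 42 × 8.719 = 274.6 kip.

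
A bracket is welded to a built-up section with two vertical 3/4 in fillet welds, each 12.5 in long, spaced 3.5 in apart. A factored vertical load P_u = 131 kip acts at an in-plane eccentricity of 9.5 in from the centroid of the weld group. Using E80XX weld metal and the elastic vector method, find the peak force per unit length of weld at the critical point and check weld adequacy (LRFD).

f_max ≈ 22.1 kip/in; NOT adequate

E80XX → F_EXX = 80 ksi.
Total weld length L_w = 25 in. Treat welds as unit-width lines.
Polar moment about centroid: J = 2[d³/12 + d(b/2)²] = 2[12.5³/12 + 12.5×1.75²] = 402.1 in³.
Direct shear f_v = P/L_w = 131 / 25 = 5.24 kip/in (vertical).
Torsion M = P·e = 131 × 9.5 = 1244.5 kip·in.
Critical point at (x, y) = (1.75, 6.25) from centroid. f_tx = M·y/J = 19.34 kip/in; f_ty = M·x/J = 5.416 kip/in.
Resultant f_max = √[f_tx² + (f_v + f_ty)²] = √[19.34² + (5.24 + 5.416)²] = 22.09 kip/in.
Capacity per unit length: φr_n = 0.75 × 0.6 × 80 × (0.707 × 0.75) = 19.09 kip/in.
22.09 > 19.09 → NOT adequate.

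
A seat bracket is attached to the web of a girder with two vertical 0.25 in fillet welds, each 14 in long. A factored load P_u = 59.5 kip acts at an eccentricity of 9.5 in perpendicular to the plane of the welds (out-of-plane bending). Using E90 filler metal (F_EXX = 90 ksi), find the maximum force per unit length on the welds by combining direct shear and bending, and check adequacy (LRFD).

f_max ≈ 8.91 kip/in; NOT adequate

L_w = 2 × 14 = 28 in; section modulus (unit throat) S = 2 × L²/6 = 65.33 in².
Direct shear f_v = P/L_w = 59.5/28 = 2.125 kip/in.
Moment M = P × e = 59.5 × 9.5 = 565.25 kip·in; bending f_b = M/S = 8.652 kip/in.
f_max = √(f_v² + f_b²) = √(2.125² + 8.652²) = 8.909 kip/in.
φr_n = 0.75 × 0.6 × 90 × (0.707 × 0.25) = 7.158 kip/in → NOT adequate.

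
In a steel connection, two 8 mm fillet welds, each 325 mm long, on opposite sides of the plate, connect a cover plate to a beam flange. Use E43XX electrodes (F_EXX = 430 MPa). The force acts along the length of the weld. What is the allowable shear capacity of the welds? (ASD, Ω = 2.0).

Effective throat t_e = 0.707 × 8 = 5.656 mm.
Total length L = 650 mm; A_we = 5.656 × 650 = 3676 mm².
F_nw = 0.6 F_EXX = 0.6 × 430 = 258 MPa.
R_n = 258 × 3676 × 10⁻³ = 948.5 kN; R_n/Ω = 948.5/2.0 = 474.3 kN.

R_n/Ω ≈ 474 kN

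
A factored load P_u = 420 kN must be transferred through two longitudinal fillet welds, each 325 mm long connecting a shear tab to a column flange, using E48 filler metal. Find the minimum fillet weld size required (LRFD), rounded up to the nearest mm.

w = 5 mm

E48XX → F_EXX = 480 MPa.
Total weld length L = 650 mm.
Required throat t_e = P_u / (φ × 0.6 F_EXX × L) = 420 / (0.75 × 0.6 × 480 × 650 × 10⁻³) = 2.991 mm.
Required leg w = t_e / 0.707 = 4.231 mm → use 5 mm.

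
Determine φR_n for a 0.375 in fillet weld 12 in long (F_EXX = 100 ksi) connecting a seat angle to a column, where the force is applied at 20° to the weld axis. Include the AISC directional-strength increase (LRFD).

t_e = 0.707 × 0.375 = 0.2651 in; A_we = 0.2651 × 12 = 3.181 in².
Directional factor: 1.0 + 0.5 sin^1.5(20°) = 1.1.
F_nw = 0.6 × 100 × 1.1 = 66 ksi.
φR_n = 0.75 × 66 × 3.181 = 157.5 kip.

φR_n ≈ 157 kip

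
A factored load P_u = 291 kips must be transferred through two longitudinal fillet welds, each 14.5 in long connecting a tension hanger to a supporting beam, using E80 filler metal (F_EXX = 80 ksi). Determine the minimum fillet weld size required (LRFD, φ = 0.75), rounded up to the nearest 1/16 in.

w = 7/16 in

Total weld length L = 29 in.
Required throat t_e = P_u / (φ × 0.6 F_EXX × L) = 291 / (0.75 × 0.6 × 80 × 29) = 0.2787 in.
Required leg w = t_e / 0.707 = 0.3943 in → use 7/16 in.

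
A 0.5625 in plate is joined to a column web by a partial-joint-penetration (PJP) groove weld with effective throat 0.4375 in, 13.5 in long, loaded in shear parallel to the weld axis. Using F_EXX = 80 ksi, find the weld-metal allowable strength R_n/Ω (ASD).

R_n/Ω ≈ 142 kip

Effective throat (given) t_e = 0.4375 in.
A_we = 0.4375 × 13.5 = 5.906 in².
F_nw = 0.6 F_EXX = 48 ksi.
R_n/Ω = (48 × 5.906) / 2.0 = 141.8 kip.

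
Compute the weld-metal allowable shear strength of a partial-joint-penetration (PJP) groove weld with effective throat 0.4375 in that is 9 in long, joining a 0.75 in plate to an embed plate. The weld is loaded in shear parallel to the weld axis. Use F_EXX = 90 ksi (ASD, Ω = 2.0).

Effective throat (given) t_e = 0.4375 in.
A_we = 0.4375 × 9 = 3.938 in².
F_nw = 0.6 F_EXX = 54 ksi.
R_n/Ω = (54 × 3.938) / 2.0 = 106.3 kip.

R_n/Ω ≈ 106 kip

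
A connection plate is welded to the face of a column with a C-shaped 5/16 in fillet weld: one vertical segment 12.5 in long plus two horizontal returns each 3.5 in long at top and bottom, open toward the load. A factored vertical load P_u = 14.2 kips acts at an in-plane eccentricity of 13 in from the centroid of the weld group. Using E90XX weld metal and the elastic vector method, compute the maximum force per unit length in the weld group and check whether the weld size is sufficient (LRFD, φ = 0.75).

f_max ≈ 3.15 kip/in; adequate

E90XX → F_EXX = 90 ksi.
Total weld length L_w = 19.5 in. Treat welds as unit-width lines.
Centroid: x̄ = 2×3.5×1.75 / 19.5 = 0.6282 in from the vertical weld.
Polar moment about centroid: J = I_x + I_y = [12.5³/12 + 2×3.5×6.25²] + [12.5×0.6282² + 2(3.5³/12 + 3.5×1.122²)] = 457.1 in³.
Direct shear f_v = P/L_w = 14.2 / 19.5 = 0.7282 kip/in (vertical).
Torsion M = P·e = 14.2 × 13 = 184.6 kip·in.
Critical point at (x, y) = (2.872, 6.25) from centroid. f_tx = M·y/J = 2.524 kip/in; f_ty = M·x/J = 1.16 kip/in.
Resultant f_max = √[f_tx² + (f_v + f_ty)²] = √[2.524² + (0.7282 + 1.16)²] = 3.152 kip/in.
Capacity per unit length: φr_n = 0.75 × 0.6 × 90 × (0.707 × 0.3125) = 8.948 kip/in.
3.152 ≤ 8.948 → adequate.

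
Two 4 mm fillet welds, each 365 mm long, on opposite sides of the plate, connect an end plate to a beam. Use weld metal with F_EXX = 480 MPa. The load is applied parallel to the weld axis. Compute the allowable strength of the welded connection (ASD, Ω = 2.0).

Effective throat t_e = 0.707 × 4 = 2.828 mm.
Total length L = 730 mm; A_we = 2.828 × 730 = 2064 mm².
F_nw = 0.6 F_EXX = 0.6 × 480 = 288 MPa.
R_n = 288 × 2064 × 10⁻³ = 594.6 kN; R_n/Ω = 594.6/2.0 = 297.3 kN.

R_n/Ω ≈ 297 kN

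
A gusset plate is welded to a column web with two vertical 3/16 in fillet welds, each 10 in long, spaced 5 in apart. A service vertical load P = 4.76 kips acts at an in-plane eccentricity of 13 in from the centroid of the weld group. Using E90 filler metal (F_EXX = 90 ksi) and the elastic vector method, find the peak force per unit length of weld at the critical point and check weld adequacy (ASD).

Total weld length L_w = 20 in. Treat welds as unit-width lines.
Polar moment about centroid: J = 2[d³/12 + d(b/2)²] = 2[10³/12 + 10×2.5²] = 291.7 in³.
Direct shear f_v = P/L_w = 4.76 / 20 = 0.238 kip/in (vertical).
Torsion M = P·e = 4.76 × 13 = 61.88 kip·in.
Critical point at (x, y) = (2.5, 5) from centroid. f_tx = M·y/J = 1.061 kip/in; f_ty = M·x/J = 0.5304 kip/in.
Resultant f_max = √[f_tx² + (f_v + f_ty)²] = √[1.061² + (0.238 + 0.5304)²] = 1.31 kip/in.
Capacity per unit length: r_n/Ω = (1/2.0) × 0.6 × 90 × (0.707 × 0.1875) = 3.579 kip/in.
1.31 ≤ 3.579 → adequate.

f_max ≈ 1.31 kip/in; adequate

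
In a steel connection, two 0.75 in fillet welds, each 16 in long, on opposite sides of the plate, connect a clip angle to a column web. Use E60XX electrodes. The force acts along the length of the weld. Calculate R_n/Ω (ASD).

R_n/Ω ≈ 305 kips

E60XX → F_EXX = 60 ksi.
Effective throat t_e = 0.707 × 0.75 = 0.5302 in.
Total length L = 32 in; A_we = 0.5302 × 32 = 16.97 in².
F_nw = 0.6 F_EXX = 0.6 × 60 = 36 ksi.
R_n = 36 × 16.97 = 610.8 kips; R_n/Ω = 610.8/2.0 = 305.4 kips.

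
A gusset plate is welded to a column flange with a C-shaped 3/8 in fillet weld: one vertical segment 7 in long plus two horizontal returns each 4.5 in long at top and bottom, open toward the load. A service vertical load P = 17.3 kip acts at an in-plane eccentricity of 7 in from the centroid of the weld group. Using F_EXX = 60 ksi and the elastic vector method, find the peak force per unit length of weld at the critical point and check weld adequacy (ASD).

f_max ≈ 4.13 kip/in; adequate

Total weld length L_w = 16 in. Treat welds as unit-width lines.
Centroid: x̄ = 2×4.5×2.25 / 16 = 1.266 in from the vertical weld.
Polar moment about centroid: J = I_x + I_y = [7³/12 + 2×4.5×3.5²] + [7×1.266² + 2(4.5³/12 + 4.5×0.9844²)] = 174 in³.
Direct shear f_v = P/L_w = 17.3 / 16 = 1.081 kip/in (vertical).
Torsion M = P·e = 17.3 × 7 = 121.1 kip·in.
Critical point at (x, y) = (3.234, 3.5) from centroid. f_tx = M·y/J = 2.437 kip/in; f_ty = M·x/J = 2.252 kip/in.
Resultant f_max = √[f_tx² + (f_v + f_ty)²] = √[2.437² + (1.081 + 2.252)²] = 4.129 kip/in.
Capacity per unit length: r_n/Ω = (1/2.0) × 0.6 × 60 × (0.707 × 0.375) = 4.772 kip/in.
4.129 ≤ 4.772 → adequate.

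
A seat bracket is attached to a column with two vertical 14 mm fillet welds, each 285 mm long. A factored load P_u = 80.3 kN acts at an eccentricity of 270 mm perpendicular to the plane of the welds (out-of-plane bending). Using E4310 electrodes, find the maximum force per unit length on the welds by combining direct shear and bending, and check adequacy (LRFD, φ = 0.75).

E43XX → F_EXX = 430 MPa.
L_w = 2 × 285 = 570 mm; section modulus (unit throat) S = 2 × L²/6 = 27080 mm².
Direct shear f_v = P/L_w = 80.3×10³/570 = 140.9 N/mm.
Moment M = P × e = 80.3×10³ × 270 = 21681000 N·mm; bending f_b = M/S = 800.8 N/mm.
f_max = √(f_v² + f_b²) = √(140.9² + 800.8²) = 813.1 N/mm.
φr_n = 0.75 × 0.6 × 430 × (0.707 × 14) = 1915 N/mm → adequate.

f_max ≈ 813 N/mm; adequate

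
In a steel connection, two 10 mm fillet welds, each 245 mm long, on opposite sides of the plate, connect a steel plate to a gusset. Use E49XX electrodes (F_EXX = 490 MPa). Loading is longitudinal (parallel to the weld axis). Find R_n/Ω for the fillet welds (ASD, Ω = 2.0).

R_n/Ω ≈ 509 kN

Effective throat t_e = 0.707 × 10 = 7.07 mm.
Total length L = 490 mm; A_we = 7.07 × 490 = 3464 mm².
F_nw = 0.6 F_EXX = 0.6 × 490 = 294 MPa.
R_n = 294 × 3464 × 10⁻³ = 1019 kN; R_n/Ω = 1019/2.0 = 509.3 kN.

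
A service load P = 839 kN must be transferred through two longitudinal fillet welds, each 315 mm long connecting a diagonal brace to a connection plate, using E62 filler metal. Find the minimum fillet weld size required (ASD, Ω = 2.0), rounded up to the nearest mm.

w = 11 mm

E62XX → F_EXX = 620 MPa.
Total weld length L = 630 mm.
Required throat t_e = P × Ω / (0.6 F_EXX × L) = 839 × 2.0 / (0.6 × 620 × 630 × 10⁻³) = 7.16 mm.
Required leg w = t_e / 0.707 = 10.13 mm → use 11 mm.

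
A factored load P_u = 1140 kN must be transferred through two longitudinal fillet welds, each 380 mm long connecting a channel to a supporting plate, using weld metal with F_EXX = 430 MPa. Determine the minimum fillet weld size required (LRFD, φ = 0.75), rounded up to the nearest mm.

Total weld length L = 760 mm.
Required throat t_e = P_u / (φ × 0.6 F_EXX × L) = 1140 / (0.75 × 0.6 × 430 × 760 × 10⁻³) = 7.752 mm.
Required leg w = t_e / 0.707 = 10.96 mm → use 11 mm.

w = 11 mm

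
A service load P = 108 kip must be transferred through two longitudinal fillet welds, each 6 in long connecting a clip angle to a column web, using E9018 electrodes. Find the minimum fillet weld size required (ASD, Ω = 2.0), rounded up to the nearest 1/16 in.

E90XX → F_EXX = 90 ksi.
Total weld length L = 12 in.
Required throat t_e = P × Ω / (0.6 F_EXX × L) = 108 × 2.0 / (0.6 × 90 × 12) = 0.3333 in.
Required leg w = t_e / 0.707 = 0.4715 in → use 1/2 in.

w = 1/2 in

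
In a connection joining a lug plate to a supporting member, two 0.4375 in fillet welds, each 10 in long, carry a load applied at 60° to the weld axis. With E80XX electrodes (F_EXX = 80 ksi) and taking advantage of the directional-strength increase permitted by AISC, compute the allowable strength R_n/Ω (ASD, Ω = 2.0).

t_e = 0.707 × 0.4375 = 0.3093 in; A_we = 0.3093 × 20 = 6.186 in².
Directional factor: 1.0 + 0.5 sin^1.5(60°) = 1.403.
F_nw = 0.6 × 80 × 1.403 = 67.34 ksi.
R_n/Ω = (67.34 × 6.186) / 2.0 = 208.3 kip.

R_n/Ω ≈ 208 kip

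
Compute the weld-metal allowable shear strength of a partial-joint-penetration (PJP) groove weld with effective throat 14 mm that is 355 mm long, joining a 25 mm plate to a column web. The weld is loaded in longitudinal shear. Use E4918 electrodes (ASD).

R_n/Ω ≈ 731 kN

E49XX → F_EXX = 490 MPa.
Effective throat (given) t_e = 14 mm.
A_we = 14 × 355 = 4970 mm².
F_nw = 0.6 F_EXX = 294 MPa.
R_n/Ω = (294 × 4970) / 2.0 × 10⁻³ = 730.6 kN.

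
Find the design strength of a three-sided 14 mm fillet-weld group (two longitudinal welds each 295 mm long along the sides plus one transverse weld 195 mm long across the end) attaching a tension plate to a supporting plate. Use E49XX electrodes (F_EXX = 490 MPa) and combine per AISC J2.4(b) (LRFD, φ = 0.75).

t_e = 0.707 × 14 = 9.898 mm.
R_nwl = 0.6 × 490 × 9.898 × 590 × 10⁻³ = 1717 kN (longitudinal, 2 welds).
R_nwt = 0.6 × 490 × 9.898 × 195 × 10⁻³ = 567.5 kN (transverse, base value).
(i) R_nwl + R_nwt = 2284 kN; (ii) 0.85 R_nwl + 1.5 R_nwt = 2311 kN.
R_n = max = 2311 kN [governs: (ii)]; φR_n = 1733 kN.

φR_n ≈ 1730 kN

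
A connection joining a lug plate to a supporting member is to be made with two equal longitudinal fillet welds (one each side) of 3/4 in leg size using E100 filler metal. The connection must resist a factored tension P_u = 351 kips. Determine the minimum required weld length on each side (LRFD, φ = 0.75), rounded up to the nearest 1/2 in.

E100XX → F_EXX = 100 ksi.
Throat t_e = 0.707 × 0.75 = 0.5302 in.
φr_n = 0.75 × 0.6 × 100 × 0.5302 = 23.86 kips/in.
L_req = P_u / φr_n = 351 / 23.86 = 14.71 in total.
Per side: 14.71 / 2 = 7.355 in.
Round up → use L = 7.5 in on each side.

L = 7.5 in on each side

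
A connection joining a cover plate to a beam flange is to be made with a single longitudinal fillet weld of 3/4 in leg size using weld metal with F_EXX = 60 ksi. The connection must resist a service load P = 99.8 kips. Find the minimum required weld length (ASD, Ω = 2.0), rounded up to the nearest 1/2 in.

L = 10.5 in

Throat t_e = 0.707 × 0.75 = 0.5302 in.
r_n/Ω = (0.6 × 60 × 0.5302) / 2.0 = 9.544 kip/in.
L_req = P / (r_n/Ω) = 99.8 / 9.544 = 10.46 in total.
Round up → use L = 10.5 in.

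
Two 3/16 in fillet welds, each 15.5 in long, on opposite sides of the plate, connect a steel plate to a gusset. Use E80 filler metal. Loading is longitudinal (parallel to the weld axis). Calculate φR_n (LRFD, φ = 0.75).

E80XX → F_EXX = 80 ksi.
Effective throat t_e = 0.707 × 0.1875 = 0.1326 in.
Total length L = 31 in; A_we = 0.1326 × 31 = 4.109 in².
F_nw = 0.6 F_EXX = 0.6 × 80 = 48 ksi.
φR_n = 0.75 × 48 × 4.109 = 147.9 kip.

φR_n ≈ 148 kip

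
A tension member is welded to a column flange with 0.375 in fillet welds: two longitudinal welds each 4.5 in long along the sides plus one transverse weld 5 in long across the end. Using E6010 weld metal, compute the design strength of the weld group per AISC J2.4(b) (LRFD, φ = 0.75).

φR_n ≈ 108 kip

E60XX → F_EXX = 60 ksi.
t_e = 0.707 × 0.375 = 0.2651 in.
R_nwl = 0.6 × 60 × 0.2651 × 9 = 85.9 kip (longitudinal, 2 welds).
R_nwt = 0.6 × 60 × 0.2651 × 5 = 47.72 kip (transverse, base value).
(i) R_nwl + R_nwt = 133.6 kip; (ii) 0.85 R_nwl + 1.5 R_nwt = 144.6 kip.
R_n = max = 144.6 kip [governs: (ii)]; φR_n = 108.4 kip.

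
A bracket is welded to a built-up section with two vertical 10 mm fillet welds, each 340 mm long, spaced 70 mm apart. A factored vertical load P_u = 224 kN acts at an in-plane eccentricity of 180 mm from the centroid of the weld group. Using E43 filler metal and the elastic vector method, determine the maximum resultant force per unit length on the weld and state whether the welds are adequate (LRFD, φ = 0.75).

f_max ≈ 1060 N/mm; adequate

E43XX → F_EXX = 430 MPa.
Total weld length L_w = 680 mm. Treat welds as unit-width lines.
Polar moment about centroid: J = 2[d³/12 + d(b/2)²] = 2[340³/12 + 340×35²] = 7384000 mm³.
Direct shear f_v = P/L_w = 224×10³ / 680 = 329.4 N/mm (vertical).
Torsion M = P·e = 224×10³ × 180 = 40320000 N·mm.
Critical point at (x, y) = (35, 170) from centroid. f_tx = M·y/J = 928.3 N/mm; f_ty = M·x/J = 191.1 N/mm.
Resultant f_max = √[f_tx² + (f_v + f_ty)²] = √[928.3² + (329.4 + 191.1)²] = 1064 N/mm.
Capacity per unit length: φr_n = 0.75 × 0.6 × 430 × (0.707 × 10) = 1368 N/mm.
1064 ≤ 1368 → adequate.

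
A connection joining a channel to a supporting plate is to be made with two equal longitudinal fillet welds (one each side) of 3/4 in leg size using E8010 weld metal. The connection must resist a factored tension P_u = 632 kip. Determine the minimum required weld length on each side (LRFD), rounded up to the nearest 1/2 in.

L = 17 in on each side

E80XX → F_EXX = 80 ksi.
Throat t_e = 0.707 × 0.75 = 0.5302 in.
φr_n = 0.75 × 0.6 × 80 × 0.5302 = 19.09 kip/in.
L_req = P_u / φr_n = 632 / 19.09 = 33.11 in total.
Per side: 33.11 / 2 = 16.55 in.
Round up → use L = 17 in on each side.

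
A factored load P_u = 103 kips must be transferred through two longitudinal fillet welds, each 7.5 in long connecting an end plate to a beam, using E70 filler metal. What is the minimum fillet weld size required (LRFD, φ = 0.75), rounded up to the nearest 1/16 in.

w = 5/16 in

E70XX → F_EXX = 70 ksi.
Total weld length L = 15 in.
Required throat t_e = P_u / (φ × 0.6 F_EXX × L) = 103 / (0.75 × 0.6 × 70 × 15) = 0.218 in.
Required leg w = t_e / 0.707 = 0.3083 in → use 5/16 in.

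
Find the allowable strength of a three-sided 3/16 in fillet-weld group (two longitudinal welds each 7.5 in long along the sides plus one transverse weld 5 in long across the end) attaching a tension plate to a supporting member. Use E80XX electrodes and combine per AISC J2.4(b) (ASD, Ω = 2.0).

R_n/Ω ≈ 64.4 kips

E80XX → F_EXX = 80 ksi.
t_e = 0.707 × 0.1875 = 0.1326 in.
R_nwl = 0.6 × 80 × 0.1326 × 15 = 95.44 kips (longitudinal, 2 welds).
R_nwt = 0.6 × 80 × 0.1326 × 5 = 31.81 kips (transverse, base value).
(i) R_nwl + R_nwt = 127.3 kips; (ii) 0.85 R_nwl + 1.5 R_nwt = 128.9 kips.
R_n = max = 128.9 kips [governs: (ii)]; R_n/Ω = 64.43 kips.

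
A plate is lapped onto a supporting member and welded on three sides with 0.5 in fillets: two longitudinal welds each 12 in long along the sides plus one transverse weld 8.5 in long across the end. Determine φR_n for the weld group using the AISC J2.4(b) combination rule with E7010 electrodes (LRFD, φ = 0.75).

φR_n ≈ 369 kip

E70XX → F_EXX = 70 ksi.
t_e = 0.707 × 0.5 = 0.3535 in.
R_nwl = 0.6 × 70 × 0.3535 × 24 = 356.3 kip (longitudinal, 2 welds).
R_nwt = 0.6 × 70 × 0.3535 × 8.5 = 126.2 kip (transverse, base value).
(i) R_nwl + R_nwt = 482.5 kip; (ii) 0.85 R_nwl + 1.5 R_nwt = 492.2 kip.
R_n = max = 492.2 kip [governs: (ii)]; φR_n = 369.1 kip.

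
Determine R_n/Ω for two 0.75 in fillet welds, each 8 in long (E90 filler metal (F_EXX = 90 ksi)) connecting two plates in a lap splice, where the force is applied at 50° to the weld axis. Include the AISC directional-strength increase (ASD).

t_e = 0.707 × 0.75 = 0.5302 in; A_we = 0.5302 × 16 = 8.484 in².
Directional factor: 1.0 + 0.5 sin^1.5(50°) = 1.335.
F_nw = 0.6 × 90 × 1.335 = 72.1 ksi.
R_n/Ω = (72.1 × 8.484) / 2.0 = 305.9 kip.

R_n/Ω ≈ 306 kip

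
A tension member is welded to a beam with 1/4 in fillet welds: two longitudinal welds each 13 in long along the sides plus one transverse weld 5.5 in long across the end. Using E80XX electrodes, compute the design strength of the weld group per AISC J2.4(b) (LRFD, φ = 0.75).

E80XX → F_EXX = 80 ksi.
t_e = 0.707 × 0.25 = 0.1767 in.
R_nwl = 0.6 × 80 × 0.1767 × 26 = 220.6 kips (longitudinal, 2 welds).
R_nwt = 0.6 × 80 × 0.1767 × 5.5 = 46.66 kips (transverse, base value).
(i) R_nwl + R_nwt = 267.2 kips; (ii) 0.85 R_nwl + 1.5 R_nwt = 257.5 kips.
R_n = max = 267.2 kips [governs: (i)]; φR_n = 200.4 kips.

φR_n ≈ 200 kips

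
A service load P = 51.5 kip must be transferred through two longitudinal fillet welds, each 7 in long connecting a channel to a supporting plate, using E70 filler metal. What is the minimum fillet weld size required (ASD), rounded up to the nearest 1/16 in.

w = 1/4 in

E70XX → F_EXX = 70 ksi.
Total weld length L = 14 in.
Required throat t_e = P × Ω / (0.6 F_EXX × L) = 51.5 × 2.0 / (0.6 × 70 × 14) = 0.1752 in.
Required leg w = t_e / 0.707 = 0.2478 in → use 1/4 in.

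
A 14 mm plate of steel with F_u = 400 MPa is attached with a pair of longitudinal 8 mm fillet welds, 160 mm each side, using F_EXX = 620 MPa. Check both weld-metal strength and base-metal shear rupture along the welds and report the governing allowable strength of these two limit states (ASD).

t_e = 0.707 × 8 = 5.656 mm; L = 320 mm.
Weld metal: R_n/Ω = (1/2.0) × 0.6 × 620 × 5.656 × 320 × 10⁻³ = 336.6 kN.
Base metal (shear rupture): R_n/Ω = (1/2.0) × 0.6 × 400 × 14 × 320 × 10⁻³ = 537.6 kN.
Governing: weld metal.

R_n/Ω ≈ 337 kN (weld metal governs)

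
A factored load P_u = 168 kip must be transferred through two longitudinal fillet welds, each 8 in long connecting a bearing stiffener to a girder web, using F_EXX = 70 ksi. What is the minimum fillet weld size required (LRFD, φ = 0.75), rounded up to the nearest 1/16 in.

Total weld length L = 16 in.
Required throat t_e = P_u / (φ × 0.6 F_EXX × L) = 168 / (0.75 × 0.6 × 70 × 16) = 0.3333 in.
Required leg w = t_e / 0.707 = 0.4715 in → use 1/2 in.

w = 1/2 in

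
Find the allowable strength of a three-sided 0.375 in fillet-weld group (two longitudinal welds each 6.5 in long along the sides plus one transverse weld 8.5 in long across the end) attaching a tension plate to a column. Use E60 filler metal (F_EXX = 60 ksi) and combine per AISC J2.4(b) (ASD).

t_e = 0.707 × 0.375 = 0.2651 in.
R_nwl = 0.6 × 60 × 0.2651 × 13 = 124.1 kip (longitudinal, 2 welds).
R_nwt = 0.6 × 60 × 0.2651 × 8.5 = 81.13 kip (transverse, base value).
(i) R_nwl + R_nwt = 205.2 kip; (ii) 0.85 R_nwl + 1.5 R_nwt = 227.2 kip.
R_n = max = 227.2 kip [governs: (ii)]; R_n/Ω = 113.6 kip.

R_n/Ω ≈ 114 kip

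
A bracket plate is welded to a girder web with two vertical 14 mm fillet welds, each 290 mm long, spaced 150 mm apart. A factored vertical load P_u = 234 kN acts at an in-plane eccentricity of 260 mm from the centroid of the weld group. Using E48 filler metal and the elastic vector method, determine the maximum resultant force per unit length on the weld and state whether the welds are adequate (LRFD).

f_max ≈ 1580 N/mm; adequate

E48XX → F_EXX = 480 MPa.
Total weld length L_w = 580 mm. Treat welds as unit-width lines.
Polar moment about centroid: J = 2[d³/12 + d(b/2)²] = 2[290³/12 + 290×75²] = 7327000 mm³.
Direct shear f_v = P/L_w = 234×10³ / 580 = 403.4 N/mm (vertical).
Torsion M = P·e = 234×10³ × 260 = 60840000 N·mm.
Critical point at (x, y) = (75, 145) from centroid. f_tx = M·y/J = 1204 N/mm; f_ty = M·x/J = 622.7 N/mm.
Resultant f_max = √[f_tx² + (f_v + f_ty)²] = √[1204² + (403.4 + 622.7)²] = 1582 N/mm.
Capacity per unit length: φr_n = 0.75 × 0.6 × 480 × (0.707 × 14) = 2138 N/mm.
1582 ≤ 2138 → adequate.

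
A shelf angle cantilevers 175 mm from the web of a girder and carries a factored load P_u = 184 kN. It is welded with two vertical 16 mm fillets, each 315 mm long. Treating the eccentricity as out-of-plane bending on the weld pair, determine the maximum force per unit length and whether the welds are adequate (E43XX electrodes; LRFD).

E43XX → F_EXX = 430 MPa.
L_w = 2 × 315 = 630 mm; section modulus (unit throat) S = 2 × L²/6 = 33080 mm².
Direct shear f_v = P/L_w = 184×10³/630 = 292.1 N/mm.
Moment M = P × e = 184×10³ × 175 = 32200000 N·mm; bending f_b = M/S = 973.5 N/mm.
f_max = √(f_v² + f_b²) = √(292.1² + 973.5²) = 1016 N/mm.
φr_n = 0.75 × 0.6 × 430 × (0.707 × 16) = 2189 N/mm → adequate.

f_max ≈ 1020 N/mm; adequate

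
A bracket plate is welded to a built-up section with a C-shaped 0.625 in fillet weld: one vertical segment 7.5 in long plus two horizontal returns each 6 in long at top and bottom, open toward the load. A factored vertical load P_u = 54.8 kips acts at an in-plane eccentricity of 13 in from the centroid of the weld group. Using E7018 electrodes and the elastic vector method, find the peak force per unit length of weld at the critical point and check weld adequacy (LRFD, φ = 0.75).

f_max ≈ 16.4 kip/in; NOT adequate

E70XX → F_EXX = 70 ksi.
Total weld length L_w = 19.5 in. Treat welds as unit-width lines.
Centroid: x̄ = 2×6×3 / 19.5 = 1.846 in from the vertical weld.
Polar moment about centroid: J = I_x + I_y = [7.5³/12 + 2×6×3.75²] + [7.5×1.846² + 2(6³/12 + 6×1.154²)] = 281.4 in³.
Direct shear f_v = P/L_w = 54.8 / 19.5 = 2.81 kip/in (vertical).
Torsion M = P·e = 54.8 × 13 = 712.4 kip·in.
Critical point at (x, y) = (4.154, 3.75) from centroid. f_tx = M·y/J = 9.492 kip/in; f_ty = M·x/J = 10.51 kip/in.
Resultant f_max = √[f_tx² + (f_v + f_ty)²] = √[9.492² + (2.81 + 10.51)²] = 16.36 kip/in.
Capacity per unit length: φr_n = 0.75 × 0.6 × 70 × (0.707 × 0.625) = 13.92 kip/in.
16.36 > 13.92 → NOT adequate.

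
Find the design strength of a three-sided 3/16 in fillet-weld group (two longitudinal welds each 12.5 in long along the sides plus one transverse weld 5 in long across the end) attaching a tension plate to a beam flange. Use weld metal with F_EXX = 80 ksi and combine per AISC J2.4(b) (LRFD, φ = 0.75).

φR_n ≈ 143 kips

t_e = 0.707 × 0.1875 = 0.1326 in.
R_nwl = 0.6 × 80 × 0.1326 × 25 = 159.1 kips (longitudinal, 2 welds).
R_nwt = 0.6 × 80 × 0.1326 × 5 = 31.81 kips (transverse, base value).
(i) R_nwl + R_nwt = 190.9 kips; (ii) 0.85 R_nwl + 1.5 R_nwt = 182.9 kips.
R_n = max = 190.9 kips [governs: (i)]; φR_n = 143.2 kips.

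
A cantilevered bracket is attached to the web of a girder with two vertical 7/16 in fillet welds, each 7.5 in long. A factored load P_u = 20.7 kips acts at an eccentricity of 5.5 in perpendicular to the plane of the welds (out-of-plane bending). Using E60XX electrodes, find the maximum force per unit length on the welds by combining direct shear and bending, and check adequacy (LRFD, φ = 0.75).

f_max ≈ 6.23 kip/in; adequate

E60XX → F_EXX = 60 ksi.
L_w = 2 × 7.5 = 15 in; section modulus (unit throat) S = 2 × L²/6 = 18.75 in².
Direct shear f_v = P/L_w = 20.7/15 = 1.38 kip/in.
Moment M = P × e = 20.7 × 5.5 = 113.85 kip·in; bending f_b = M/S = 6.072 kip/in.
f_max = √(f_v² + f_b²) = √(1.38² + 6.072²) = 6.227 kip/in.
φr_n = 0.75 × 0.6 × 60 × (0.707 × 0.4375) = 8.351 kip/in → adequate.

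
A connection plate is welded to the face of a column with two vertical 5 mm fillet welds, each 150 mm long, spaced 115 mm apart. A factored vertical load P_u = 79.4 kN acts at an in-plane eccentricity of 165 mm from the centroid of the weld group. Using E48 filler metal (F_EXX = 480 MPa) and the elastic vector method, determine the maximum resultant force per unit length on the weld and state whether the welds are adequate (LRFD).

f_max ≈ 980 N/mm; NOT adequate

Total weld length L_w = 300 mm. Treat welds as unit-width lines.
Polar moment about centroid: J = 2[d³/12 + d(b/2)²] = 2[150³/12 + 150×57.5²] = 1554000 mm³.
Direct shear f_v = P/L_w = 79.4×10³ / 300 = 264.7 N/mm (vertical).
Torsion M = P·e = 79.4×10³ × 165 = 13101000 N·mm.
Critical point at (x, y) = (57.5, 75) from centroid. f_tx = M·y/J = 632.1 N/mm; f_ty = M·x/J = 484.6 N/mm.
Resultant f_max = √[f_tx² + (f_v + f_ty)²] = √[632.1² + (264.7 + 484.6)²] = 980.3 N/mm.
Capacity per unit length: φr_n = 0.75 × 0.6 × 480 × (0.707 × 5) = 763.6 N/mm.
980.3 > 763.6 → NOT adequate.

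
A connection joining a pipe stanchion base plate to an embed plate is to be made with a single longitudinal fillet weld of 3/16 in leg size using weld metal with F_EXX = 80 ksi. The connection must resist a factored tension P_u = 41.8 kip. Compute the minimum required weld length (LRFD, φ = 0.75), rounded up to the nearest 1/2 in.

Throat t_e = 0.707 × 0.1875 = 0.1326 in.
φr_n = 0.75 × 0.6 × 80 × 0.1326 = 4.772 kip/in.
L_req = P_u / φr_n = 41.8 / 4.772 = 8.759 in total.
Round up → use L = 9 in.

L = 9 in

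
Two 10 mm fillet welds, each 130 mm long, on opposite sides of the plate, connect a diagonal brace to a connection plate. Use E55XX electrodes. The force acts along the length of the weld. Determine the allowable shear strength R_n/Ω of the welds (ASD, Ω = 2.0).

R_n/Ω ≈ 303 kN

E55XX → F_EXX = 550 MPa.
Effective throat t_e = 0.707 × 10 = 7.07 mm.
Total length L = 260 mm; A_we = 7.07 × 260 = 1838 mm².
F_nw = 0.6 F_EXX = 0.6 × 550 = 330 MPa.
R_n = 330 × 1838 × 10⁻³ = 606.6 kN; R_n/Ω = 606.6/2.0 = 303.3 kN.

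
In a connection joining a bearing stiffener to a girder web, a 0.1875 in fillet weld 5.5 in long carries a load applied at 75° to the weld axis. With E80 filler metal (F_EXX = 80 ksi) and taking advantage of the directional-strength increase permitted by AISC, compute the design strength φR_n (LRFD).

φR_n ≈ 38.7 kips

t_e = 0.707 × 0.1875 = 0.1326 in; A_we = 0.1326 × 5.5 = 0.7291 in².
Directional factor: 1.0 + 0.5 sin^1.5(75°) = 1.475.
F_nw = 0.6 × 80 × 1.475 = 70.78 ksi.
φR_n = 0.75 × 70.78 × 0.7291 = 38.71 kips.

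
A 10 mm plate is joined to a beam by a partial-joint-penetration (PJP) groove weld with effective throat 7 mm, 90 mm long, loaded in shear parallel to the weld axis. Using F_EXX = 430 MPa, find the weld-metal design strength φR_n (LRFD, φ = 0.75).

φR_n ≈ 122 kN

Effective throat (given) t_e = 7 mm.
A_we = 7 × 90 = 630 mm².
F_nw = 0.6 F_EXX = 258 MPa.
φR_n = 0.75 × 258 × 630 × 10⁻³ = 121.9 kN.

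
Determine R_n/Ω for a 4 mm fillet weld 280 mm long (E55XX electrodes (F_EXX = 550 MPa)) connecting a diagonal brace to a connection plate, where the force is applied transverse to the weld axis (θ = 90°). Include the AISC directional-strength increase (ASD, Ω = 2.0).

t_e = 0.707 × 4 = 2.828 mm; A_we = 2.828 × 280 = 791.8 mm².
Directional factor: 1.0 + 0.5 sin^1.5(90°) = 1.5.
F_nw = 0.6 × 550 × 1.5 = 495 MPa.
R_n/Ω = (495 × 791.8) / 2.0 × 10⁻³ = 196 kN.

R_n/Ω ≈ 196 kN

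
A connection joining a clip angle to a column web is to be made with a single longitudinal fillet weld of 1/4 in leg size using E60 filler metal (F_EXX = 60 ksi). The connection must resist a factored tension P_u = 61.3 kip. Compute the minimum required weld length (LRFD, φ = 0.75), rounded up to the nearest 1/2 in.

L = 13 in

Throat t_e = 0.707 × 0.25 = 0.1767 in.
φr_n = 0.75 × 0.6 × 60 × 0.1767 = 4.772 kip/in.
L_req = P_u / φr_n = 61.3 / 4.772 = 12.85 in total.
Round up → use L = 13 in.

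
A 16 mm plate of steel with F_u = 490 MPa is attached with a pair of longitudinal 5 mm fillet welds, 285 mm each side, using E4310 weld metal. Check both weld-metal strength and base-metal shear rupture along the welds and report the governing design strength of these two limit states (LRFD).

φR_n ≈ 390 kN (weld metal governs)

E43XX → F_EXX = 430 MPa.
t_e = 0.707 × 5 = 3.535 mm; L = 570 mm.
Weld metal: φR_n = 0.75 × 0.6 × 430 × 3.535 × 570 × 10⁻³ = 389.9 kN.
Base metal (shear rupture): φR_n = 0.75 × 0.6 × 490 × 16 × 570 × 10⁻³ = 2011 kN.
Governing: weld metal.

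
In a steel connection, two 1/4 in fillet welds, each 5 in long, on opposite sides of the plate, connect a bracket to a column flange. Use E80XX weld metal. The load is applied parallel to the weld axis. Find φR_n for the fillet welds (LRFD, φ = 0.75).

φR_n ≈ 63.6 kips

E80XX → F_EXX = 80 ksi.
Effective throat t_e = 0.707 × 0.25 = 0.1767 in.
Total length L = 10 in; A_we = 0.1767 × 10 = 1.767 in².
F_nw = 0.6 F_EXX = 0.6 × 80 = 48 ksi.
φR_n = 0.75 × 48 × 1.767 = 63.63 kips.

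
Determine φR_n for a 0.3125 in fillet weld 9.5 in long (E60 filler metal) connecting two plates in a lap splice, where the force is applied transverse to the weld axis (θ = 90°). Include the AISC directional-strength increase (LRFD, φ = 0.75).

E60XX → F_EXX = 60 ksi.
t_e = 0.707 × 0.3125 = 0.2209 in; A_we = 0.2209 × 9.5 = 2.099 in².
Directional factor: 1.0 + 0.5 sin^1.5(90°) = 1.5.
F_nw = 0.6 × 60 × 1.5 = 54 ksi.
φR_n = 0.75 × 54 × 2.099 = 85.01 kips.

φR_n ≈ 85 kips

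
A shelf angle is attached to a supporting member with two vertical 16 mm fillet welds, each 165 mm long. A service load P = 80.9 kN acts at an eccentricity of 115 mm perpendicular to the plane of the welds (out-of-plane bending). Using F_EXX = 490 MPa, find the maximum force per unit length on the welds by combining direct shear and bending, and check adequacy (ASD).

L_w = 2 × 165 = 330 mm; section modulus (unit throat) S = 2 × L²/6 = 9075 mm².
Direct shear f_v = P/L_w = 80.9×10³/330 = 245.2 N/mm.
Moment M = P × e = 80.9×10³ × 115 = 9303500 N·mm; bending f_b = M/S = 1025 N/mm.
f_max = √(f_v² + f_b²) = √(245.2² + 1025²) = 1054 N/mm.
r_n/Ω = (1/2.0) × 0.6 × 490 × (0.707 × 16) = 1663 N/mm → adequate.

f_max ≈ 1050 N/mm; adequate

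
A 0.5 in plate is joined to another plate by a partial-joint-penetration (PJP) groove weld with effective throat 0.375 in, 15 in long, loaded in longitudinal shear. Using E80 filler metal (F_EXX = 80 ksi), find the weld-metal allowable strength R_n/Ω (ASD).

R_n/Ω ≈ 135 kip

Effective throat (given) t_e = 0.375 in.
A_we = 0.375 × 15 = 5.625 in².
F_nw = 0.6 F_EXX = 48 ksi.
R_n/Ω = (48 × 5.625) / 2.0 = 135 kip.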